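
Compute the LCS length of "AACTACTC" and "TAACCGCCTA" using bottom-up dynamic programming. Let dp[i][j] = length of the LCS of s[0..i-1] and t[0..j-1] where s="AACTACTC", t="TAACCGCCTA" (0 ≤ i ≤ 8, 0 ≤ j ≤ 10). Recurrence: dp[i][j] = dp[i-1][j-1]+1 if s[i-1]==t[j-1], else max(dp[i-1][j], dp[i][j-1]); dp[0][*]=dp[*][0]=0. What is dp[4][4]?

   ''  T  A  A  C  C  G  C  C  T  A
''  0  0  0  0  0  0  0  0  0  0  0
 A  0  0  1  1  1  1  1  1  1  1  1
 A  0  0  1  2  2  2  2  2  2  2  2
 C  0  0  1  2  3  3  3  3  3  3  3
 T  0  1  1  2  3  3  3  3  3  4  4
 A  0  1  2  2  3  3  3  3  3  4  5
 C  0  1  2  2  3  4  4  4  4  4  5
 T  0  1  2  2  3  4  4  4  4  5  5
 C  0  1  2  2  3  4  4  5  5  5  5

3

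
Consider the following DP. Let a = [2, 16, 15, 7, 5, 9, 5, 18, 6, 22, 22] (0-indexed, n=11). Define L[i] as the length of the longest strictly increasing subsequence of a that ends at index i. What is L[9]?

5

   i    0    1    2    3    4    5    6    7    8    9   10
a[i]    2   16   15    7    5    9    5   18    6   22   22
L[i]    1    2    2    2    2    3    2    4    3    5    5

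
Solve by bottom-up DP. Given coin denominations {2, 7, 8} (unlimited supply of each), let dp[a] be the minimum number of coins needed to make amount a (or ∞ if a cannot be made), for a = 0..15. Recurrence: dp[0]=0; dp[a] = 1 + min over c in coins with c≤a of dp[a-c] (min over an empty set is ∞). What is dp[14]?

 a  0  1  2  3  4  5  6  7  8  9 10 11 12 13 14 15
dp  0  -  1  -  2  -  3  1  1  2  2  3  3  4  2  2
(- denotes ∞ / unreachable)

2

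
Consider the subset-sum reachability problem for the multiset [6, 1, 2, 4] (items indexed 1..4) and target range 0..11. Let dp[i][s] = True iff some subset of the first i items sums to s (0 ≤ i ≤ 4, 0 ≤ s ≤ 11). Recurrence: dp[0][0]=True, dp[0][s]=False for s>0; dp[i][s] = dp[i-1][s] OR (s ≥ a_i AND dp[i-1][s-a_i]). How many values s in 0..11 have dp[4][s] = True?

i\s   0   1   2   3   4   5   6   7   8   9  10  11
  0   T   F   F   F   F   F   F   F   F   F   F   F
  1   T   F   F   F   F   F   T   F   F   F   F   F
  2   T   T   F   F   F   F   T   T   F   F   F   F
  3   T   T   T   T   F   F   T   T   T   T   F   F
  4   T   T   T   T   T   T   T   T   T   T   T   T

12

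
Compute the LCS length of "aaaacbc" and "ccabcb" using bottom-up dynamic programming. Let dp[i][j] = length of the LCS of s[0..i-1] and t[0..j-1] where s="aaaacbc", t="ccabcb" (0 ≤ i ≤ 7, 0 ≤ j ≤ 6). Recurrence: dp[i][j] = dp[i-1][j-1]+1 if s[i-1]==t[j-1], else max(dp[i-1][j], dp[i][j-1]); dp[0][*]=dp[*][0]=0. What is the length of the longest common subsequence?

3

   ''  c  c  a  b  c  b
''  0  0  0  0  0  0  0
 a  0  0  0  1  1  1  1
 a  0  0  0  1  1  1  1
 a  0  0  0  1  1  1  1
 a  0  0  0  1  1  1  1
 c  0  1  1  1  1  2  2
 b  0  1  1  1  2  2  3
 c  0  1  2  2  2  3  3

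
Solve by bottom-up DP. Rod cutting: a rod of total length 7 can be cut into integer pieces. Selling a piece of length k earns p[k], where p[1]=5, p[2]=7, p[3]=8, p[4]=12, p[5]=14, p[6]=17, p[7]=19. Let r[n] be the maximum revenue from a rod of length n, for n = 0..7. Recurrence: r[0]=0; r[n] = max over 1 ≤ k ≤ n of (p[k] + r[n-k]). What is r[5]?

   n    0    1    2    3    4    5    6    7
r[n]    0    5   10   15   20   25   30   35

25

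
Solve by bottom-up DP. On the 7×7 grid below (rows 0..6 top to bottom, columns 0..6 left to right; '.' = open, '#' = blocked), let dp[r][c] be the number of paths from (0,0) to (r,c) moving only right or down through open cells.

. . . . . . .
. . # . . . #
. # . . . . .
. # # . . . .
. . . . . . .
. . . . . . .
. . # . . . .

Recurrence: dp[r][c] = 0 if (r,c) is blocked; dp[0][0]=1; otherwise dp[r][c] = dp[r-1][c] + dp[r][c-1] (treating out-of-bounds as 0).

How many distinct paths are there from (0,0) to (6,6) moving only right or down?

r\c   0   1   2   3   4   5   6
  0   1   1   1   1   1   1   1
  1   1   2   0   1   2   3   0
  2   1   0   0   1   3   6   6
  3   1   0   0   1   4  10  16
  4   1   1   1   2   6  16  32
  5   1   2   3   5  11  27  59
  6   1   3   0   5  16  43 102

102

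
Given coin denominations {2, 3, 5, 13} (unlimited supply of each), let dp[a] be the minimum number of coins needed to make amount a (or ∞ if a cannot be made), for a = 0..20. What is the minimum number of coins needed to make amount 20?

3

 a  0  1  2  3  4  5  6  7  8  9 10 11 12 13 14 15 16 17 18 19 20
dp  0  -  1  1  2  1  2  2  2  3  2  3  3  1  4  2  2  3  2  3  3
(- denotes ∞ / unreachable)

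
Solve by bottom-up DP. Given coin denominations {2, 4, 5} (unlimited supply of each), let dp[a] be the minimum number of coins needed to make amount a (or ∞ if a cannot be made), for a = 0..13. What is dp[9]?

 a  0  1  2  3  4  5  6  7  8  9 10 11 12 13
dp  0  -  1  -  1  1  2  2  2  2  2  3  3  3
(- denotes ∞ / unreachable)

2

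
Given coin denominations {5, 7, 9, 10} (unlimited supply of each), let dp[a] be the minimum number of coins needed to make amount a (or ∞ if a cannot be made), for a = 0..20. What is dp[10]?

 a  0  1  2  3  4  5  6  7  8  9 10 11 12 13 14 15 16 17 18 19 20
dp  0  -  -  -  -  1  -  1  -  1  1  -  2  -  2  2  2  2  2  2  2
(- denotes ∞ / unreachable)

1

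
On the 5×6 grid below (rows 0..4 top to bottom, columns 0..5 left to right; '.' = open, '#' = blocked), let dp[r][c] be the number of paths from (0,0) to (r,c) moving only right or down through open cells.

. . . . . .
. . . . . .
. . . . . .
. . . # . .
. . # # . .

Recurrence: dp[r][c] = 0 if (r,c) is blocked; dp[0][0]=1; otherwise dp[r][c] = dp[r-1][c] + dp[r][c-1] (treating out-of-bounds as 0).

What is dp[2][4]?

r\c   0   1   2   3   4   5
  0   1   1   1   1   1   1
  1   1   2   3   4   5   6
  2   1   3   6  10  15  21
  3   1   4  10   0  15  36
  4   1   5   0   0  15  51

15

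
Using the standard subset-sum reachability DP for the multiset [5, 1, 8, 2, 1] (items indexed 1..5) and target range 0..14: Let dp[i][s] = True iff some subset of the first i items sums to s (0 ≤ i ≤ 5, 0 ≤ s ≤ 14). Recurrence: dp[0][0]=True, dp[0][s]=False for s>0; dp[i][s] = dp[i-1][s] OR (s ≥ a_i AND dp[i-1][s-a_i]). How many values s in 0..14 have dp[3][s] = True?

8

i\s   0   1   2   3   4   5   6   7   8   9  10  11  12  13  14
  0   T   F   F   F   F   F   F   F   F   F   F   F   F   F   F
  1   T   F   F   F   F   T   F   F   F   F   F   F   F   F   F
  2   T   T   F   F   F   T   T   F   F   F   F   F   F   F   F
  3   T   T   F   F   F   T   T   F   T   T   F   F   F   T   T
  4   T   T   T   T   F   T   T   T   T   T   T   T   F   T   T
  5   T   T   T   T   T   T   T   T   T   T   T   T   T   T   T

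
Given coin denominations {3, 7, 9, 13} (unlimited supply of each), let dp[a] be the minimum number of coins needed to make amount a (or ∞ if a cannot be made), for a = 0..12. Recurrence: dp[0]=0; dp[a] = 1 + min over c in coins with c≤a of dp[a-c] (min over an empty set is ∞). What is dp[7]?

1

 a  0  1  2  3  4  5  6  7  8  9 10 11 12
dp  0  -  -  1  -  -  2  1  -  1  2  -  2
(- denotes ∞ / unreachable)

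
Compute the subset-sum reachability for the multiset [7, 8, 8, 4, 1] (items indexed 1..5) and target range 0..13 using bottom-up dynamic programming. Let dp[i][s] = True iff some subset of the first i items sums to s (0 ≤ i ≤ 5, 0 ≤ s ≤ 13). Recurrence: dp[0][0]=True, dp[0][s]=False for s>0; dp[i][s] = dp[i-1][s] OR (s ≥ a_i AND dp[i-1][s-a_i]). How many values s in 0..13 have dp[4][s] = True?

i\s   0   1   2   3   4   5   6   7   8   9  10  11  12  13
  0   T   F   F   F   F   F   F   F   F   F   F   F   F   F
  1   T   F   F   F   F   F   F   T   F   F   F   F   F   F
  2   T   F   F   F   F   F   F   T   T   F   F   F   F   F
  3   T   F   F   F   F   F   F   T   T   F   F   F   F   F
  4   T   F   F   F   T   F   F   T   T   F   F   T   T   F
  5   T   T   F   F   T   T   F   T   T   T   F   T   T   T

6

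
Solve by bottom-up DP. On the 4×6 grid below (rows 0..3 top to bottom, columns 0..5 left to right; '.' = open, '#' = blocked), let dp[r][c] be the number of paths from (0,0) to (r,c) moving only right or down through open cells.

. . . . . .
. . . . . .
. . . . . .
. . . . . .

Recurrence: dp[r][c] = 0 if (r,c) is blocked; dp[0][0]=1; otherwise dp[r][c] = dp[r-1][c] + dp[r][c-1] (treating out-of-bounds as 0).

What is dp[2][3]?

10

r\c   0   1   2   3   4   5
  0   1   1   1   1   1   1
  1   1   2   3   4   5   6
  2   1   3   6  10  15  21
  3   1   4  10  20  35  56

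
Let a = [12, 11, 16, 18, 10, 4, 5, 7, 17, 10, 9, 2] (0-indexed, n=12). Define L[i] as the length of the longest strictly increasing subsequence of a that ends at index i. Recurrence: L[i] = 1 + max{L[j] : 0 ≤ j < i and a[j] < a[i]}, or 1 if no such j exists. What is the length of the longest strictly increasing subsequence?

   i    0    1    2    3    4    5    6    7    8    9   10   11
a[i]   12   11   16   18   10    4    5    7   17   10    9    2
L[i]    1    1    2    3    1    1    2    3    4    4    4    1

4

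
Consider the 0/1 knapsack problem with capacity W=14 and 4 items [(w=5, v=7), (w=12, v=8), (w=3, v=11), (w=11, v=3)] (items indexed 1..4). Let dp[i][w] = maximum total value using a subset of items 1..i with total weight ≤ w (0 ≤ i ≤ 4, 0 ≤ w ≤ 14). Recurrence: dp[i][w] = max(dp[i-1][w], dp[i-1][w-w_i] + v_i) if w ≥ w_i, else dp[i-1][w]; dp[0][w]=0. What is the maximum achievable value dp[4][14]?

18

i\w   0   1   2   3   4   5   6   7   8   9  10  11  12  13  14
  0   0   0   0   0   0   0   0   0   0   0   0   0   0   0   0
  1   0   0   0   0   0   7   7   7   7   7   7   7   7   7   7
  2   0   0   0   0   0   7   7   7   7   7   7   7   8   8   8
  3   0   0   0  11  11  11  11  11  18  18  18  18  18  18  18
  4   0   0   0  11  11  11  11  11  18  18  18  18  18  18  18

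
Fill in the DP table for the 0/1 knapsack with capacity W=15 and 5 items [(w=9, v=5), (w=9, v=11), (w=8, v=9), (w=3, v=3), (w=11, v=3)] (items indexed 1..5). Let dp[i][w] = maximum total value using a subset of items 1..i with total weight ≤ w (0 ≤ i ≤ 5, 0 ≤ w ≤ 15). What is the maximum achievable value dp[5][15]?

i\w   0   1   2   3   4   5   6   7   8   9  10  11  12  13  14  15
  0   0   0   0   0   0   0   0   0   0   0   0   0   0   0   0   0
  1   0   0   0   0   0   0   0   0   0   5   5   5   5   5   5   5
  2   0   0   0   0   0   0   0   0   0  11  11  11  11  11  11  11
  3   0   0   0   0   0   0   0   0   9  11  11  11  11  11  11  11
  4   0   0   0   3   3   3   3   3   9  11  11  12  14  14  14  14
  5   0   0   0   3   3   3   3   3   9  11  11  12  14  14  14  14

14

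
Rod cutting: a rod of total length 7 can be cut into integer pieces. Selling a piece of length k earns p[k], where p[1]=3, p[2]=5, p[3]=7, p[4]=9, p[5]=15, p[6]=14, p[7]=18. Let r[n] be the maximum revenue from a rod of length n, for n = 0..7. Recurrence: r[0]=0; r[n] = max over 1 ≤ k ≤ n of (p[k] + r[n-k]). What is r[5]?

15

   n    0    1    2    3    4    5    6    7
r[n]    0    3    6    9   12   15   18   21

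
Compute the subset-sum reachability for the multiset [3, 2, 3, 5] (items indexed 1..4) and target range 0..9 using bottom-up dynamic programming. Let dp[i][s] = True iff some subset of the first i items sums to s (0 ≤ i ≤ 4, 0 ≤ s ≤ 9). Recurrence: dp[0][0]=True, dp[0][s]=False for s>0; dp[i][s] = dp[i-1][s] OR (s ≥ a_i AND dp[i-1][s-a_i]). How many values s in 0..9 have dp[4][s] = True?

i\s   0   1   2   3   4   5   6   7   8   9
  0   T   F   F   F   F   F   F   F   F   F
  1   T   F   F   T   F   F   F   F   F   F
  2   T   F   T   T   F   T   F   F   F   F
  3   T   F   T   T   F   T   T   F   T   F
  4   T   F   T   T   F   T   T   T   T   F

7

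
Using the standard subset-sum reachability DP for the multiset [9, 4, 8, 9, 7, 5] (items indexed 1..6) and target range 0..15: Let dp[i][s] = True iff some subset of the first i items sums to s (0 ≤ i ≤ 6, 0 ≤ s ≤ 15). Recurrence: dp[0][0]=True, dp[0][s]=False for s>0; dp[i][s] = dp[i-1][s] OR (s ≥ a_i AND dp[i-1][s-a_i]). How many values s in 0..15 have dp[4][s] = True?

6

i\s   0   1   2   3   4   5   6   7   8   9  10  11  12  13  14  15
  0   T   F   F   F   F   F   F   F   F   F   F   F   F   F   F   F
  1   T   F   F   F   F   F   F   F   F   T   F   F   F   F   F   F
  2   T   F   F   F   T   F   F   F   F   T   F   F   F   T   F   F
  3   T   F   F   F   T   F   F   F   T   T   F   F   T   T   F   F
  4   T   F   F   F   T   F   F   F   T   T   F   F   T   T   F   F
  5   T   F   F   F   T   F   F   T   T   T   F   T   T   T   F   T
  6   T   F   F   F   T   T   F   T   T   T   F   T   T   T   T   T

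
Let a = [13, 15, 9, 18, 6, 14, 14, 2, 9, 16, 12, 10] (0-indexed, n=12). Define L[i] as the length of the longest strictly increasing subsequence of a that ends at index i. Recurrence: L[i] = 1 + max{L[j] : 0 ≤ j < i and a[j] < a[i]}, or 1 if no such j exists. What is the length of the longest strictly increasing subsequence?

3

   i    0    1    2    3    4    5    6    7    8    9   10   11
a[i]   13   15    9   18    6   14   14    2    9   16   12   10
L[i]    1    2    1    3    1    2    2    1    2    3    3    3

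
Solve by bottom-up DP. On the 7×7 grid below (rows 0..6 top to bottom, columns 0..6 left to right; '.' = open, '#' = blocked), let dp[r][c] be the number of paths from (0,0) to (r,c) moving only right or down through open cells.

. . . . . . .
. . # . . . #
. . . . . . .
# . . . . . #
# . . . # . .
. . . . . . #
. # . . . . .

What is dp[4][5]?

r\c   0   1   2   3   4   5   6
  0   1   1   1   1   1   1   1
  1   1   2   0   1   2   3   0
  2   1   3   3   4   6   9   9
  3   0   3   6  10  16  25   0
  4   0   3   9  19   0  25  25
  5   0   3  12  31  31  56   0
  6   0   0  12  43  74 130 130

25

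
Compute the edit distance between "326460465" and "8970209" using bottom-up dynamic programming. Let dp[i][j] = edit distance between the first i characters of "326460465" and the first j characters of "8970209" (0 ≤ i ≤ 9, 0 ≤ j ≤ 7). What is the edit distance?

   ''  8  9  7  0  2  0  9
''  0  1  2  3  4  5  6  7
 3  1  1  2  3  4  5  6  7
 2  2  2  2  3  4  4  5  6
 6  3  3  3  3  4  5  5  6
 4  4  4  4  4  4  5  6  6
 6  5  5  5  5  5  5  6  7
 0  6  6  6  6  5  6  5  6
 4  7  7  7  7  6  6  6  6
 6  8  8  8  8  7  7  7  7
 5  9  9  9  9  8  8  8  8

8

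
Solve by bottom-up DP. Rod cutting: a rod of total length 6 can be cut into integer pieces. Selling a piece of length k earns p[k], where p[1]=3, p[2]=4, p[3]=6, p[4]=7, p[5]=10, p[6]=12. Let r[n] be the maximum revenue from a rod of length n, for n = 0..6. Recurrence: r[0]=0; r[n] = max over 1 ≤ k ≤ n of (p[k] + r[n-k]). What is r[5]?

   n    0    1    2    3    4    5    6
r[n]    0    3    6    9   12   15   18

15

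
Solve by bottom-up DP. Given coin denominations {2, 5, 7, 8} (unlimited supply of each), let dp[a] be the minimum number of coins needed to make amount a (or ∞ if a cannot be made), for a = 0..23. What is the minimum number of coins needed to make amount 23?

3

 a  0  1  2  3  4  5  6  7  8  9 10 11 12 13 14 15 16 17 18 19 20 21 22 23
dp  0  -  1  -  2  1  3  1  1  2  2  3  2  2  2  2  2  3  3  3  3  3  3  3
(- denotes ∞ / unreachable)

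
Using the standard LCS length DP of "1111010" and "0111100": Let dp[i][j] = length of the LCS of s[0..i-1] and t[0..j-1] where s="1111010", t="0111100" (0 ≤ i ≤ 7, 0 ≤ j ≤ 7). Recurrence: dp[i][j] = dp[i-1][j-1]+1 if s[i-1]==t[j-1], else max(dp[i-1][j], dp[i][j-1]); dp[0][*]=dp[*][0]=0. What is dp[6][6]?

   ''  0  1  1  1  1  0  0
''  0  0  0  0  0  0  0  0
 1  0  0  1  1  1  1  1  1
 1  0  0  1  2  2  2  2  2
 1  0  0  1  2  3  3  3  3
 1  0  0  1  2  3  4  4  4
 0  0  1  1  2  3  4  5  5
 1  0  1  2  2  3  4  5  5
 0  0  1  2  2  3  4  5  6

5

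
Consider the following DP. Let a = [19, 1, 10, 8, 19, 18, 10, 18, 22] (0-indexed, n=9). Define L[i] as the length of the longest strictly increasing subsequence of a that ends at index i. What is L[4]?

3

   i    0    1    2    3    4    5    6    7    8
a[i]   19    1   10    8   19   18   10   18   22
L[i]    1    1    2    2    3    3    3    4    5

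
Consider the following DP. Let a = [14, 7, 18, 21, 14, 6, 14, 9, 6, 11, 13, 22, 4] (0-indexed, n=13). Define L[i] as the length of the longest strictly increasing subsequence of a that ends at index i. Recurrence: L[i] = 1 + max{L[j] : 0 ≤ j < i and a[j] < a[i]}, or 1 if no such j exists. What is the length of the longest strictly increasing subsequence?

5

   i    0    1    2    3    4    5    6    7    8    9   10   11   12
a[i]   14    7   18   21   14    6   14    9    6   11   13   22    4
L[i]    1    1    2    3    2    1    2    2    1    3    4    5    1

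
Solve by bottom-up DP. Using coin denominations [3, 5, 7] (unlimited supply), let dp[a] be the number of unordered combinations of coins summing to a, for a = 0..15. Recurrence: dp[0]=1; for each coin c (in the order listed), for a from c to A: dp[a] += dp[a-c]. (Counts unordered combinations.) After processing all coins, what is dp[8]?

1

after  coin     0     1     2     3     4     5     6     7     8     9    10    11    12    13    14    15
          3     1     0     0     1     0     0     1     0     0     1     0     0     1     0     0     1
          5     1     0     0     1     0     1     1     0     1     1     1     1     1     1     1     2
          7     1     0     0     1     0     1     1     1     1     1     2     1     2     2     2     3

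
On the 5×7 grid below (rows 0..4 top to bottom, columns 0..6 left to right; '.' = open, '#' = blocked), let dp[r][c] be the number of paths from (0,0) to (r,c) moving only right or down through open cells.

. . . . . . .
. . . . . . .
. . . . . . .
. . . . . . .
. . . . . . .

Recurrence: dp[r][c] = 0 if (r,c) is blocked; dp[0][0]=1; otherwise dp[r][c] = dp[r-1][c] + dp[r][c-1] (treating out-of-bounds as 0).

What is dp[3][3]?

r\c   0   1   2   3   4   5   6
  0   1   1   1   1   1   1   1
  1   1   2   3   4   5   6   7
  2   1   3   6  10  15  21  28
  3   1   4  10  20  35  56  84
  4   1   5  15  35  70 126 210

20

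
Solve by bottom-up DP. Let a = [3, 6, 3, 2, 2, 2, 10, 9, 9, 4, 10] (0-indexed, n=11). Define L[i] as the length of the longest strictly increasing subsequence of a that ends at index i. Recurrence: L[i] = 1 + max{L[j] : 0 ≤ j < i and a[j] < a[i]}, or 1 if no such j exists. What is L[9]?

2

   i    0    1    2    3    4    5    6    7    8    9   10
a[i]    3    6    3    2    2    2   10    9    9    4   10
L[i]    1    2    1    1    1    1    3    3    3    2    4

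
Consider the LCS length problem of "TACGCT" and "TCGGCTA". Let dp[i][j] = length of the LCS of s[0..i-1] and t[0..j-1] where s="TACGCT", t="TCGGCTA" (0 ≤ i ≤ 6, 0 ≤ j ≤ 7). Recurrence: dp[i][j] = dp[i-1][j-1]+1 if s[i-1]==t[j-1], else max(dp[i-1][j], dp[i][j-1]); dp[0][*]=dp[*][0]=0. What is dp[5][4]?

   ''  T  C  G  G  C  T  A
''  0  0  0  0  0  0  0  0
 T  0  1  1  1  1  1  1  1
 A  0  1  1  1  1  1  1  2
 C  0  1  2  2  2  2  2  2
 G  0  1  2  3  3  3  3  3
 C  0  1  2  3  3  4  4  4
 T  0  1  2  3  3  4  5  5

3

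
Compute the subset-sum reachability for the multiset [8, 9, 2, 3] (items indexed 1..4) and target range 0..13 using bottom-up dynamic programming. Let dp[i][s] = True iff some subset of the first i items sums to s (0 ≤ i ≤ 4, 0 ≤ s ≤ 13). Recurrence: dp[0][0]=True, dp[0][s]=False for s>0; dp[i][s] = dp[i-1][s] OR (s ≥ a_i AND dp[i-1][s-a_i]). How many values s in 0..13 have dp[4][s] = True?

10

i\s   0   1   2   3   4   5   6   7   8   9  10  11  12  13
  0   T   F   F   F   F   F   F   F   F   F   F   F   F   F
  1   T   F   F   F   F   F   F   F   T   F   F   F   F   F
  2   T   F   F   F   F   F   F   F   T   T   F   F   F   F
  3   T   F   T   F   F   F   F   F   T   T   T   T   F   F
  4   T   F   T   T   F   T   F   F   T   T   T   T   T   T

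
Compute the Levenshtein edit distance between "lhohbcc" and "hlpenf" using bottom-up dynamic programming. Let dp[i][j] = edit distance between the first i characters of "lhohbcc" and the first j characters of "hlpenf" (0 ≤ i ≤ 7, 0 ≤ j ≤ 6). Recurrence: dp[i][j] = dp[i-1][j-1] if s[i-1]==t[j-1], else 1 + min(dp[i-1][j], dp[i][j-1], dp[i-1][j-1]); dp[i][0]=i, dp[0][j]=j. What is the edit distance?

   ''  h  l  p  e  n  f
''  0  1  2  3  4  5  6
 l  1  1  1  2  3  4  5
 h  2  1  2  2  3  4  5
 o  3  2  2  3  3  4  5
 h  4  3  3  3  4  4  5
 b  5  4  4  4  4  5  5
 c  6  5  5  5  5  5  6
 c  7  6  6  6  6  6  6

6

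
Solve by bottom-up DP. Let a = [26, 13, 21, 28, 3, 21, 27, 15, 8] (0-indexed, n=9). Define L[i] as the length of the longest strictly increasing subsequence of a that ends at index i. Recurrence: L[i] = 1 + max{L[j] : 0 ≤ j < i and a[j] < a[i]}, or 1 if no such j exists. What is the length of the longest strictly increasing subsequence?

3

   i    0    1    2    3    4    5    6    7    8
a[i]   26   13   21   28    3   21   27   15    8
L[i]    1    1    2    3    1    2    3    2    2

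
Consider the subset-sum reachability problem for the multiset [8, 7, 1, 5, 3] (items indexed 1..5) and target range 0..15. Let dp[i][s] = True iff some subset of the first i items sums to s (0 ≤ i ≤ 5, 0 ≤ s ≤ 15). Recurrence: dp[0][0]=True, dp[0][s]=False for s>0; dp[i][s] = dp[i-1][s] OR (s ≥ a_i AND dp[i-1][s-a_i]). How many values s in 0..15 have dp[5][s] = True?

i\s   0   1   2   3   4   5   6   7   8   9  10  11  12  13  14  15
  0   T   F   F   F   F   F   F   F   F   F   F   F   F   F   F   F
  1   T   F   F   F   F   F   F   F   T   F   F   F   F   F   F   F
  2   T   F   F   F   F   F   F   T   T   F   F   F   F   F   F   T
  3   T   T   F   F   F   F   F   T   T   T   F   F   F   F   F   T
  4   T   T   F   F   F   T   T   T   T   T   F   F   T   T   T   T
  5   T   T   F   T   T   T   T   T   T   T   T   T   T   T   T   T

15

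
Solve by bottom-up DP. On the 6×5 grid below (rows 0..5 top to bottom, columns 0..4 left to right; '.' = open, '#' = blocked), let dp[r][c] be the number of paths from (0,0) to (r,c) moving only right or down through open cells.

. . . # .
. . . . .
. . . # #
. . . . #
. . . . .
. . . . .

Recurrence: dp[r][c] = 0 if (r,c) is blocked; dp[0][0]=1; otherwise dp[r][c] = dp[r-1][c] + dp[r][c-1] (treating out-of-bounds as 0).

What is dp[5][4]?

r\c   0   1   2   3   4
  0   1   1   1   0   0
  1   1   2   3   3   3
  2   1   3   6   0   0
  3   1   4  10  10   0
  4   1   5  15  25  25
  5   1   6  21  46  71

71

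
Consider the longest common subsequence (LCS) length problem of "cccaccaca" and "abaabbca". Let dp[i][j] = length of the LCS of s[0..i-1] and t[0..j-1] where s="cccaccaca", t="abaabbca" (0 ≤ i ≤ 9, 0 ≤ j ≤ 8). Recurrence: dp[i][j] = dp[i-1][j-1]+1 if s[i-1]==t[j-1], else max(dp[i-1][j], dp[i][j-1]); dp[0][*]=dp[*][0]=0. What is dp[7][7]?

   ''  a  b  a  a  b  b  c  a
''  0  0  0  0  0  0  0  0  0
 c  0  0  0  0  0  0  0  1  1
 c  0  0  0  0  0  0  0  1  1
 c  0  0  0  0  0  0  0  1  1
 a  0  1  1  1  1  1  1  1  2
 c  0  1  1  1  1  1  1  2  2
 c  0  1  1  1  1  1  1  2  2
 a  0  1  1  2  2  2  2  2  3
 c  0  1  1  2  2  2  2  3  3
 a  0  1  1  2  3  3  3  3  4

2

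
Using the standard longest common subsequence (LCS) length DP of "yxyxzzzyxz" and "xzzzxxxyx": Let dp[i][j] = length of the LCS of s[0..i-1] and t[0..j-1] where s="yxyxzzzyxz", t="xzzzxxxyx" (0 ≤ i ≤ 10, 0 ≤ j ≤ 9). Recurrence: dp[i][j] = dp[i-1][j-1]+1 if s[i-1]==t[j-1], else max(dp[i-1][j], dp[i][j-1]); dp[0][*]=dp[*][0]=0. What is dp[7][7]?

   ''  x  z  z  z  x  x  x  y  x
''  0  0  0  0  0  0  0  0  0  0
 y  0  0  0  0  0  0  0  0  1  1
 x  0  1  1  1  1  1  1  1  1  2
 y  0  1  1  1  1  1  1  1  2  2
 x  0  1  1  1  1  2  2  2  2  3
 z  0  1  2  2  2  2  2  2  2  3
 z  0  1  2  3  3  3  3  3  3  3
 z  0  1  2  3  4  4  4  4  4  4
 y  0  1  2  3  4  4  4  4  5  5
 x  0  1  2  3  4  5  5  5  5  6
 z  0  1  2  3  4  5  5  5  5  6

4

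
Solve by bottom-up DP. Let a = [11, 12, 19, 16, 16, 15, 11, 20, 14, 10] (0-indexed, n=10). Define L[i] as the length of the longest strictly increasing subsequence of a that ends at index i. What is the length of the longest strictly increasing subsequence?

4

   i    0    1    2    3    4    5    6    7    8    9
a[i]   11   12   19   16   16   15   11   20   14   10
L[i]    1    2    3    3    3    3    1    4    3    1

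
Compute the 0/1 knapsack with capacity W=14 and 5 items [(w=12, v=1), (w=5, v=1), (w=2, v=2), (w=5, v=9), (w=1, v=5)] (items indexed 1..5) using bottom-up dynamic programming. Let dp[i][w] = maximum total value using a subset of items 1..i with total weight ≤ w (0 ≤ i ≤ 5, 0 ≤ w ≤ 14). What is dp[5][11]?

16

i\w   0   1   2   3   4   5   6   7   8   9  10  11  12  13  14
  0   0   0   0   0   0   0   0   0   0   0   0   0   0   0   0
  1   0   0   0   0   0   0   0   0   0   0   0   0   1   1   1
  2   0   0   0   0   0   1   1   1   1   1   1   1   1   1   1
  3   0   0   2   2   2   2   2   3   3   3   3   3   3   3   3
  4   0   0   2   2   2   9   9  11  11  11  11  11  12  12  12
  5   0   5   5   7   7   9  14  14  16  16  16  16  16  17  17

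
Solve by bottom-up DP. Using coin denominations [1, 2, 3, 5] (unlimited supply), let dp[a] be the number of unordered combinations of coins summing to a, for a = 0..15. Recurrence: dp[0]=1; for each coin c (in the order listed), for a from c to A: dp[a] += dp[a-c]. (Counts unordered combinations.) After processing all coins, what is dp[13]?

34

after  coin     0     1     2     3     4     5     6     7     8     9    10    11    12    13    14    15
          1     1     1     1     1     1     1     1     1     1     1     1     1     1     1     1     1
          2     1     1     2     2     3     3     4     4     5     5     6     6     7     7     8     8
          3     1     1     2     3     4     5     7     8    10    12    14    16    19    21    24    27
          5     1     1     2     3     4     6     8    10    13    16    20    24    29    34    40    47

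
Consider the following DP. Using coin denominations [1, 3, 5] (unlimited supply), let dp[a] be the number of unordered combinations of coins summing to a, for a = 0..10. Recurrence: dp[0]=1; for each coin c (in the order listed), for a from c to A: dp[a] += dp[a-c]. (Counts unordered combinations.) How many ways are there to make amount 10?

after  coin     0     1     2     3     4     5     6     7     8     9    10
          1     1     1     1     1     1     1     1     1     1     1     1
          3     1     1     1     2     2     2     3     3     3     4     4
          5     1     1     1     2     2     3     4     4     5     6     7

7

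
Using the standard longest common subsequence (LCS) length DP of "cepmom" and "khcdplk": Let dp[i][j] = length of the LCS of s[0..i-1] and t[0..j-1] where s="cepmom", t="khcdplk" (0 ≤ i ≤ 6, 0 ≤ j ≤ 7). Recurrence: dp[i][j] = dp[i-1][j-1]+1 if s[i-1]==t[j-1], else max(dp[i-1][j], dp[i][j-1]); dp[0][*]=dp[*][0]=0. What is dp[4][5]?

   ''  k  h  c  d  p  l  k
''  0  0  0  0  0  0  0  0
 c  0  0  0  1  1  1  1  1
 e  0  0  0  1  1  1  1  1
 p  0  0  0  1  1  2  2  2
 m  0  0  0  1  1  2  2  2
 o  0  0  0  1  1  2  2  2
 m  0  0  0  1  1  2  2  2

2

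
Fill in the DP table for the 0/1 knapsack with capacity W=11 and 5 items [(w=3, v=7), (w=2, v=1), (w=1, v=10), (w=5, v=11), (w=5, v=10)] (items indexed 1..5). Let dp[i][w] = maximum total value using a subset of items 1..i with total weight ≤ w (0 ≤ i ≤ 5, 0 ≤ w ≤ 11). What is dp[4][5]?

17

i\w   0   1   2   3   4   5   6   7   8   9  10  11
  0   0   0   0   0   0   0   0   0   0   0   0   0
  1   0   0   0   7   7   7   7   7   7   7   7   7
  2   0   0   1   7   7   8   8   8   8   8   8   8
  3   0  10  10  11  17  17  18  18  18  18  18  18
  4   0  10  10  11  17  17  21  21  22  28  28  29
  5   0  10  10  11  17  17  21  21  22  28  28  31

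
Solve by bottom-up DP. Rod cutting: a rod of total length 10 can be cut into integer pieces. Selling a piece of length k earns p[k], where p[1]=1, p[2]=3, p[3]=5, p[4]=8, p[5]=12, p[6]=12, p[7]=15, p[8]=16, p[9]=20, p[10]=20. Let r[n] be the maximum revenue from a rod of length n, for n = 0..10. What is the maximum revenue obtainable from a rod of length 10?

   n    0    1    2    3    4    5    6    7    8    9   10
r[n]    0    1    3    5    8   12   13   15   17   20   24

24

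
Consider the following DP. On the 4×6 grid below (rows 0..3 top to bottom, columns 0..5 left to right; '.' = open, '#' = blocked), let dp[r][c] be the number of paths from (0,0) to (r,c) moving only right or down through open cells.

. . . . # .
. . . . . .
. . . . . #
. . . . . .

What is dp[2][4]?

14

r\c   0   1   2   3   4   5
  0   1   1   1   1   0   0
  1   1   2   3   4   4   4
  2   1   3   6  10  14   0
  3   1   4  10  20  34  34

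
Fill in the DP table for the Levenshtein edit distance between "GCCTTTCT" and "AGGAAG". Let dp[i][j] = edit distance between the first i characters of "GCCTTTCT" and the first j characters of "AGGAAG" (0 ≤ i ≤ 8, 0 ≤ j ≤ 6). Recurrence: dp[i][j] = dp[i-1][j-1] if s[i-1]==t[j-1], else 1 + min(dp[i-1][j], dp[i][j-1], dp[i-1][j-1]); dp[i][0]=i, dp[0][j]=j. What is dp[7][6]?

7

   ''  A  G  G  A  A  G
''  0  1  2  3  4  5  6
 G  1  1  1  2  3  4  5
 C  2  2  2  2  3  4  5
 C  3  3  3  3  3  4  5
 T  4  4  4  4  4  4  5
 T  5  5  5  5  5  5  5
 T  6  6  6  6  6  6  6
 C  7  7  7  7  7  7  7
 T  8  8  8  8  8  8  8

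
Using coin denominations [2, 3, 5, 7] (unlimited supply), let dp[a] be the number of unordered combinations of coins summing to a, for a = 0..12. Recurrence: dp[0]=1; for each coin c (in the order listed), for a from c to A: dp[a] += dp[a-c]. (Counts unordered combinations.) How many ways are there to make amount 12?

7

after  coin     0     1     2     3     4     5     6     7     8     9    10    11    12
          2     1     0     1     0     1     0     1     0     1     0     1     0     1
          3     1     0     1     1     1     1     2     1     2     2     2     2     3
          5     1     0     1     1     1     2     2     2     3     3     4     4     5
          7     1     0     1     1     1     2     2     3     3     4     5     5     7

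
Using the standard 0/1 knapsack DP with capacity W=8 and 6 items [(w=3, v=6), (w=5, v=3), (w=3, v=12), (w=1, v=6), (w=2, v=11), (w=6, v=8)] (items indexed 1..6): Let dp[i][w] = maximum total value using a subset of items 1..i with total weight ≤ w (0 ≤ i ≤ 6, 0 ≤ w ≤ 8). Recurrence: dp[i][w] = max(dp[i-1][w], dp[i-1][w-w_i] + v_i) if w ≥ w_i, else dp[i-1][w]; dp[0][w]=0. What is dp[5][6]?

29

i\w   0   1   2   3   4   5   6   7   8
  0   0   0   0   0   0   0   0   0   0
  1   0   0   0   6   6   6   6   6   6
  2   0   0   0   6   6   6   6   6   9
  3   0   0   0  12  12  12  18  18  18
  4   0   6   6  12  18  18  18  24  24
  5   0   6  11  17  18  23  29  29  29
  6   0   6  11  17  18  23  29  29  29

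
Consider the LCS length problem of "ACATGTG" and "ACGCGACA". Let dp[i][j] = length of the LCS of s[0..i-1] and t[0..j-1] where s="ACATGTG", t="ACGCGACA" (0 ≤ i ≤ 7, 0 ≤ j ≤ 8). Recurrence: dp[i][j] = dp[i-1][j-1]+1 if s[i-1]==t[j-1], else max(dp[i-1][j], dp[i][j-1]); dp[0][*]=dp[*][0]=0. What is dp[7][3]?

   ''  A  C  G  C  G  A  C  A
''  0  0  0  0  0  0  0  0  0
 A  0  1  1  1  1  1  1  1  1
 C  0  1  2  2  2  2  2  2  2
 A  0  1  2  2  2  2  3  3  3
 T  0  1  2  2  2  2  3  3  3
 G  0  1  2  3  3  3  3  3  3
 T  0  1  2  3  3  3  3  3  3
 G  0  1  2  3  3  4  4  4  4

3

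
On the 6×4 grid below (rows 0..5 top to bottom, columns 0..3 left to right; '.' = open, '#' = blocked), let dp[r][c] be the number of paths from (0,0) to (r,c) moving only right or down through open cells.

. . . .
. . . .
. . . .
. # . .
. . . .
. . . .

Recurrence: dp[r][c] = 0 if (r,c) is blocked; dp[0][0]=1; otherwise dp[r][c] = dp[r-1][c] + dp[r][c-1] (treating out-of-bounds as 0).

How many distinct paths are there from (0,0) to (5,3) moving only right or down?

32

r\c   0   1   2   3
  0   1   1   1   1
  1   1   2   3   4
  2   1   3   6  10
  3   1   0   6  16
  4   1   1   7  23
  5   1   2   9  32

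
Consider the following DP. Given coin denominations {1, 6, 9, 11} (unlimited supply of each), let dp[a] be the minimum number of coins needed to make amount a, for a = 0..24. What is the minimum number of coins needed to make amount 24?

 a  0  1  2  3  4  5  6  7  8  9 10 11 12 13 14 15 16 17 18 19 20 21 22 23 24
dp  0  1  2  3  4  5  1  2  3  1  2  1  2  3  4  2  3  2  2  3  2  3  2  3  3

3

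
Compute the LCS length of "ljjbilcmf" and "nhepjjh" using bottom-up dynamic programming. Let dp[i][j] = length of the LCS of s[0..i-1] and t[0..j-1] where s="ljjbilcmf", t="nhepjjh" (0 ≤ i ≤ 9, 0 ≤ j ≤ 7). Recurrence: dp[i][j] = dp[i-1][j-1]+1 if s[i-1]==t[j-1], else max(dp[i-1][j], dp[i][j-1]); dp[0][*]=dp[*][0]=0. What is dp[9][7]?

   ''  n  h  e  p  j  j  h
''  0  0  0  0  0  0  0  0
 l  0  0  0  0  0  0  0  0
 j  0  0  0  0  0  1  1  1
 j  0  0  0  0  0  1  2  2
 b  0  0  0  0  0  1  2  2
 i  0  0  0  0  0  1  2  2
 l  0  0  0  0  0  1  2  2
 c  0  0  0  0  0  1  2  2
 m  0  0  0  0  0  1  2  2
 f  0  0  0  0  0  1  2  2

2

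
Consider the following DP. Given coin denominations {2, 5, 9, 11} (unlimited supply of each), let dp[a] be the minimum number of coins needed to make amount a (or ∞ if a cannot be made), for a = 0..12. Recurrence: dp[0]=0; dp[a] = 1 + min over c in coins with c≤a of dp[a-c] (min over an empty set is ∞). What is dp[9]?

 a  0  1  2  3  4  5  6  7  8  9 10 11 12
dp  0  -  1  -  2  1  3  2  4  1  2  1  3
(- denotes ∞ / unreachable)

1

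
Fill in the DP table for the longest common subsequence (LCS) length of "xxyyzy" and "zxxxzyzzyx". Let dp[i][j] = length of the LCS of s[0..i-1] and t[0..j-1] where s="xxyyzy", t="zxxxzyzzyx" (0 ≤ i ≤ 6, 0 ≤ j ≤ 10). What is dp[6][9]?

5

   ''  z  x  x  x  z  y  z  z  y  x
''  0  0  0  0  0  0  0  0  0  0  0
 x  0  0  1  1  1  1  1  1  1  1  1
 x  0  0  1  2  2  2  2  2  2  2  2
 y  0  0  1  2  2  2  3  3  3  3  3
 y  0  0  1  2  2  2  3  3  3  4  4
 z  0  1  1  2  2  3  3  4  4  4  4
 y  0  1  1  2  2  3  4  4  4  5  5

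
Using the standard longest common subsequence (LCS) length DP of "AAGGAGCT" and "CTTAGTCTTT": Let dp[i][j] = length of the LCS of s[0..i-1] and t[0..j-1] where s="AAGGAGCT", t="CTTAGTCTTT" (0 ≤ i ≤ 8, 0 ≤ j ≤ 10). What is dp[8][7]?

   ''  C  T  T  A  G  T  C  T  T  T
''  0  0  0  0  0  0  0  0  0  0  0
 A  0  0  0  0  1  1  1  1  1  1  1
 A  0  0  0  0  1  1  1  1  1  1  1
 G  0  0  0  0  1  2  2  2  2  2  2
 G  0  0  0  0  1  2  2  2  2  2  2
 A  0  0  0  0  1  2  2  2  2  2  2
 G  0  0  0  0  1  2  2  2  2  2  2
 C  0  1  1  1  1  2  2  3  3  3  3
 T  0  1  2  2  2  2  3  3  4  4  4

3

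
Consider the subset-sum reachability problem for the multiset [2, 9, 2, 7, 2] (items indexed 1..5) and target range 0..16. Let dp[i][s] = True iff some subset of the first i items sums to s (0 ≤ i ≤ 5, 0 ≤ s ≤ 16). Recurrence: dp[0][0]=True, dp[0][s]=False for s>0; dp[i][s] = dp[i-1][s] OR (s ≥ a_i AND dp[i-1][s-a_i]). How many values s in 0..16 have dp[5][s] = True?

i\s   0   1   2   3   4   5   6   7   8   9  10  11  12  13  14  15  16
  0   T   F   F   F   F   F   F   F   F   F   F   F   F   F   F   F   F
  1   T   F   T   F   F   F   F   F   F   F   F   F   F   F   F   F   F
  2   T   F   T   F   F   F   F   F   F   T   F   T   F   F   F   F   F
  3   T   F   T   F   T   F   F   F   F   T   F   T   F   T   F   F   F
  4   T   F   T   F   T   F   F   T   F   T   F   T   F   T   F   F   T
  5   T   F   T   F   T   F   T   T   F   T   F   T   F   T   F   T   T

10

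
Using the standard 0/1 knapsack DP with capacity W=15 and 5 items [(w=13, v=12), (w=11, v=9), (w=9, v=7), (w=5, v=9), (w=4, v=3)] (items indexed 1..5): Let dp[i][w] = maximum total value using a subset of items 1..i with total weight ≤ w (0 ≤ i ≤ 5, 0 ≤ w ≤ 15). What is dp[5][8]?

9

i\w   0   1   2   3   4   5   6   7   8   9  10  11  12  13  14  15
  0   0   0   0   0   0   0   0   0   0   0   0   0   0   0   0   0
  1   0   0   0   0   0   0   0   0   0   0   0   0   0  12  12  12
  2   0   0   0   0   0   0   0   0   0   0   0   9   9  12  12  12
  3   0   0   0   0   0   0   0   0   0   7   7   9   9  12  12  12
  4   0   0   0   0   0   9   9   9   9   9   9   9   9  12  16  16
  5   0   0   0   0   3   9   9   9   9  12  12  12  12  12  16  16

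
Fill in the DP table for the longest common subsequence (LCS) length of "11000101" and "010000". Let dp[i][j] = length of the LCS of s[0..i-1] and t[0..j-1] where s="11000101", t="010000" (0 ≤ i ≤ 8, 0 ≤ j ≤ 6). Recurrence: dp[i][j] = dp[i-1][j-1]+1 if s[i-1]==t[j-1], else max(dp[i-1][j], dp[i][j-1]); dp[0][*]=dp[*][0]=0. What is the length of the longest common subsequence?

5

   ''  0  1  0  0  0  0
''  0  0  0  0  0  0  0
 1  0  0  1  1  1  1  1
 1  0  0  1  1  1  1  1
 0  0  1  1  2  2  2  2
 0  0  1  1  2  3  3  3
 0  0  1  1  2  3  4  4
 1  0  1  2  2  3  4  4
 0  0  1  2  3  3  4  5
 1  0  1  2  3  3  4  5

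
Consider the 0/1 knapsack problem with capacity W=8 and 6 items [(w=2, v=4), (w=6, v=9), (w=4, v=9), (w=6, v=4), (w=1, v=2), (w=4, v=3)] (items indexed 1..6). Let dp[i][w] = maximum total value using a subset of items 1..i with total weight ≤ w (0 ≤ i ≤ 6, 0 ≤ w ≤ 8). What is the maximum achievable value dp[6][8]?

i\w   0   1   2   3   4   5   6   7   8
  0   0   0   0   0   0   0   0   0   0
  1   0   0   4   4   4   4   4   4   4
  2   0   0   4   4   4   4   9   9  13
  3   0   0   4   4   9   9  13  13  13
  4   0   0   4   4   9   9  13  13  13
  5   0   2   4   6   9  11  13  15  15
  6   0   2   4   6   9  11  13  15  15

15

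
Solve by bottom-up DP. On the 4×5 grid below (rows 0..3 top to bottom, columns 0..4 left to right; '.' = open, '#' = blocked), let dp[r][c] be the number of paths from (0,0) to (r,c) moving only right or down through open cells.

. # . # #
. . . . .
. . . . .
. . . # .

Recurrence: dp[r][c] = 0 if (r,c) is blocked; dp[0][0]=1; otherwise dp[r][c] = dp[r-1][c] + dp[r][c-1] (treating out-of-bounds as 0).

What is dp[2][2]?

r\c   0   1   2   3   4
  0   1   0   0   0   0
  1   1   1   1   1   1
  2   1   2   3   4   5
  3   1   3   6   0   5

3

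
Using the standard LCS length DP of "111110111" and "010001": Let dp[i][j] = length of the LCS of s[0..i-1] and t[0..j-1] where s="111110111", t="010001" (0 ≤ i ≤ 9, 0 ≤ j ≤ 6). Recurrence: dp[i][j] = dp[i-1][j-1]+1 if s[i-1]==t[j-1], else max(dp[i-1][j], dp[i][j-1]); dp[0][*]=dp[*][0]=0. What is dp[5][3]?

   ''  0  1  0  0  0  1
''  0  0  0  0  0  0  0
 1  0  0  1  1  1  1  1
 1  0  0  1  1  1  1  2
 1  0  0  1  1  1  1  2
 1  0  0  1  1  1  1  2
 1  0  0  1  1  1  1  2
 0  0  1  1  2  2  2  2
 1  0  1  2  2  2  2  3
 1  0  1  2  2  2  2  3
 1  0  1  2  2  2  2  3

1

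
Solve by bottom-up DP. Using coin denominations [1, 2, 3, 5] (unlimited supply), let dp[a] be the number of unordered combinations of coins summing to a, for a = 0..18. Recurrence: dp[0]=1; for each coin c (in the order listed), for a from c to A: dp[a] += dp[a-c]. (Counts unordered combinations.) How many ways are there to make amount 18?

after  coin     0     1     2     3     4     5     6     7     8     9    10    11    12    13    14    15    16    17    18
          1     1     1     1     1     1     1     1     1     1     1     1     1     1     1     1     1     1     1     1
          2     1     1     2     2     3     3     4     4     5     5     6     6     7     7     8     8     9     9    10
          3     1     1     2     3     4     5     7     8    10    12    14    16    19    21    24    27    30    33    37
          5     1     1     2     3     4     6     8    10    13    16    20    24    29    34    40    47    54    62    71

71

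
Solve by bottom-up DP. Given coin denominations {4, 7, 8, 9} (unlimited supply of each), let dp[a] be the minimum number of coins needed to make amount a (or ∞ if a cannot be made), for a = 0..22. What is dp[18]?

 a  0  1  2  3  4  5  6  7  8  9 10 11 12 13 14 15 16 17 18 19 20 21 22
dp  0  -  -  -  1  -  -  1  1  1  -  2  2  2  2  2  2  2  2  3  3  3  3
(- denotes ∞ / unreachable)

2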